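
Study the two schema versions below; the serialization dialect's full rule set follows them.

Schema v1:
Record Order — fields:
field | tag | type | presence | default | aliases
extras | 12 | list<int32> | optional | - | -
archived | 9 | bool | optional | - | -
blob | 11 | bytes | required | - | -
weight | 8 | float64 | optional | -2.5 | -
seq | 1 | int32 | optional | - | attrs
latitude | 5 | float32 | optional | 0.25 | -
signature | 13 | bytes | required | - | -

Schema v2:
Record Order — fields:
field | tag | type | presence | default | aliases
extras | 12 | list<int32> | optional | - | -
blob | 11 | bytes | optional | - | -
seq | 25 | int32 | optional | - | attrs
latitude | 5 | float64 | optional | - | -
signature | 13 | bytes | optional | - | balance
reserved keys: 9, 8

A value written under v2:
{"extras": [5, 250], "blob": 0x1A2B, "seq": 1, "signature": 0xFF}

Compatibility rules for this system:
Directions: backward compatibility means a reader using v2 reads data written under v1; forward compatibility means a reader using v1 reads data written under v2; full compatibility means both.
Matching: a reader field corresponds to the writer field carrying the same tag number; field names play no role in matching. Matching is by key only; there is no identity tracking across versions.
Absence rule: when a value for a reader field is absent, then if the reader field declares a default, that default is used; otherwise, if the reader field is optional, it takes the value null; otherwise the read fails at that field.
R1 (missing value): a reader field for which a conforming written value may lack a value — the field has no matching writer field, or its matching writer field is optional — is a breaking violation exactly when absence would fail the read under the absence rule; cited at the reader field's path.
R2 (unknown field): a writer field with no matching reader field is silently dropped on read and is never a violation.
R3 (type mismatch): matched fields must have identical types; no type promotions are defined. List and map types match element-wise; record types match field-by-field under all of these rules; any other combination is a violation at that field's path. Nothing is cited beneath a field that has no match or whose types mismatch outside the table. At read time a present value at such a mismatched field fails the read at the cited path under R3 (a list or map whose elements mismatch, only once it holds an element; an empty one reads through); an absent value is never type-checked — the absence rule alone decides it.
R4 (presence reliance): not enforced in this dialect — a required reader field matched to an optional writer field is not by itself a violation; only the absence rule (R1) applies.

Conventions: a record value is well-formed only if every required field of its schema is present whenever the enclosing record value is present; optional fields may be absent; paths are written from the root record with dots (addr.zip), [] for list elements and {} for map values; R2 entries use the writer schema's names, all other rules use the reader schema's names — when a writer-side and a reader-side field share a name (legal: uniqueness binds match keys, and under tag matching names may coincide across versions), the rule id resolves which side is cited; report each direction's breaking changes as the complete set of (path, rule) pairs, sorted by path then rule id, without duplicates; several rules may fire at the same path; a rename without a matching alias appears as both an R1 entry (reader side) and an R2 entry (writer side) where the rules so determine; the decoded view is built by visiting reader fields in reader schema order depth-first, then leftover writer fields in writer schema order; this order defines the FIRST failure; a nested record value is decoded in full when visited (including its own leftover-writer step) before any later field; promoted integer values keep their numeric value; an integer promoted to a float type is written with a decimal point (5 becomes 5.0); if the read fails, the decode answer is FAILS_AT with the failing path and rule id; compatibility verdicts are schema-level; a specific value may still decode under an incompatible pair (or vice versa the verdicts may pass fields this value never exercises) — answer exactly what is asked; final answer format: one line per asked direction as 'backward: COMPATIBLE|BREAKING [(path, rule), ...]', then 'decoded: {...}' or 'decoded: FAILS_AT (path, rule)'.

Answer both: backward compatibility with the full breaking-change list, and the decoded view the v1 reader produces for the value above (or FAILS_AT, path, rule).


arrows below run writer -> reader for Order
backward pass over Order, reader schema v2, writer schema v1:
  extras: list<int32> -> list<int32>, writer optional; from extras
  blob: bytes -> bytes, writer required; from blob
  seq has no writer counterpart
  latitude: float32 -> float64, writer optional; from latitude
  signature: bytes -> bytes, writer required; from signature
  writer field archived has no reader counterpart
  writer field weight has no reader counterpart
  writer field seq has no reader counterpart
  R3 fires at latitude
  => backward verdict for Order: BREAKING, 1 violation(s)
decoding the Order value with the v1 reader:
  extras := [5, 250]
  archived := null (not supplied -> null)
  blob := 0x1A2B
  weight := -2.5 (no value, default fills)
  seq := null (not supplied -> null)
  latitude := 0.25 (no value, default fills)
  signature := 0xFF
  writer seq: unmatched, discarded
  => decoded: {"extras": [5, 250], "archived": null, "blob": 0x1A2B, "weight": -2.5, "seq": null, "latitude": 0.25, "signature": 0xFF}
ruling out the remaining Order differences:
  field signature in record Order: required changed to optional -> matters only for Order's forward compatibility — outside the asked direction
  removed field archived from record Order (its key 9 joins the reserved list) -> inert for the asked Order verdict: nothing fires
  removed field weight from record Order (its key 8 joins the reserved list) -> inert for the asked Order verdict: nothing fires
  field blob in record Order: required changed to optional -> matters only for Order's forward compatibility — outside the asked direction

backward: BREAKING [(latitude, R3)]; decoded: {"extras": [5, 250], "archived": null, "blob": 0x1A2B, "weight": -2.5, "seq": null, "latitude": 0.25, "signature": 0xFF}


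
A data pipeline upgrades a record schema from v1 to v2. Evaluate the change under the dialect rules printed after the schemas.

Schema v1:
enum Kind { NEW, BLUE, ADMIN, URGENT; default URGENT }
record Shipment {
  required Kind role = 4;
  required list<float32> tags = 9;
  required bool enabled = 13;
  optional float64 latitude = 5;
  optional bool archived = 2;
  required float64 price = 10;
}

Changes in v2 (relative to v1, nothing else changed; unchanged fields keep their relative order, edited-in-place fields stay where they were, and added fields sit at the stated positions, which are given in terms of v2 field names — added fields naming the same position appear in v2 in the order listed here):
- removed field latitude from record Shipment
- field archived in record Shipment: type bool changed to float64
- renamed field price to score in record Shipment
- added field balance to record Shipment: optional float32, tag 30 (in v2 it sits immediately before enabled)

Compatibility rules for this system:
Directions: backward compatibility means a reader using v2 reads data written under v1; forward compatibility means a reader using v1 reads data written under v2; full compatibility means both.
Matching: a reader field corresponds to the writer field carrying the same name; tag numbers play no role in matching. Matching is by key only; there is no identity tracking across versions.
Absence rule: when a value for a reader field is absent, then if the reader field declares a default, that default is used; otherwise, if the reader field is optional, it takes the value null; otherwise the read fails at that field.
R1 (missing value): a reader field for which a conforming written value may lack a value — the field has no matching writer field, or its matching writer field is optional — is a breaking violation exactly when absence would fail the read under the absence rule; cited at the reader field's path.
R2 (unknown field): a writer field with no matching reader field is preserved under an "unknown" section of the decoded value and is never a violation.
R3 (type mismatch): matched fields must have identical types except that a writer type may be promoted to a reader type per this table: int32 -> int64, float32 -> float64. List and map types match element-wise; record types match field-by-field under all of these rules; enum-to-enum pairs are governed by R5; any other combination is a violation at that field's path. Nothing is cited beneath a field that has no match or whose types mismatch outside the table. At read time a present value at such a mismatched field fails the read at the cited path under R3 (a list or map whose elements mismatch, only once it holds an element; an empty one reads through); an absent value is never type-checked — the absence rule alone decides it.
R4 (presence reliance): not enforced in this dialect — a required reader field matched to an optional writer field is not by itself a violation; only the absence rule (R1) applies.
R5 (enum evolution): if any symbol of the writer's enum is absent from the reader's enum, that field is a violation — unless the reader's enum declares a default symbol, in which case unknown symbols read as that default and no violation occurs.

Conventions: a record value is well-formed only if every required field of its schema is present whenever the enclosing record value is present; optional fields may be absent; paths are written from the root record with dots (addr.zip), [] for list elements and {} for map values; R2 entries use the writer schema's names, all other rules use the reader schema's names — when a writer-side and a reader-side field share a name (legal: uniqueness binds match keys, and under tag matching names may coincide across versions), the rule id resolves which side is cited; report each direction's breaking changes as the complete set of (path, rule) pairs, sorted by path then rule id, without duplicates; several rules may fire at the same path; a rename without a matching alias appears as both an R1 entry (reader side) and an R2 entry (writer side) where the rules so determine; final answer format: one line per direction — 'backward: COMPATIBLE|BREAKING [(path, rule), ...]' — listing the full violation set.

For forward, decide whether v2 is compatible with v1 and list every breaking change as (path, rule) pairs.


each type pair in Shipment: writer, then reader
forward analysis of Shipment with v1 as reader and v2 as writer:
  role: Kind -> Kind, writer required; from role
  tags: list<float32> -> list<float32>, writer required; from tags
  enabled: bool -> bool, writer required; from enabled
  latitude has no writer counterpart
  archived: float64 -> bool, writer optional; from archived
  price has no writer counterpart
  writer balance: unknown to reader
  writer score: unknown to reader
  R3 fires at archived
  R1 fires at price
  => 2 violation(s): forward is BREAKING for Shipment
checking off the Shipment differences that do not matter here:
  removed field latitude from record Shipment -> fires no rule on Shipment, leaving the asked answer as it is
  added field balance to record Shipment: optional float32, tag 30 (in v2 it sits immediately before enabled) -> fires no rule on Shipment, leaving the asked answer as it is

forward: BREAKING [(archived, R3), (price, R1)]


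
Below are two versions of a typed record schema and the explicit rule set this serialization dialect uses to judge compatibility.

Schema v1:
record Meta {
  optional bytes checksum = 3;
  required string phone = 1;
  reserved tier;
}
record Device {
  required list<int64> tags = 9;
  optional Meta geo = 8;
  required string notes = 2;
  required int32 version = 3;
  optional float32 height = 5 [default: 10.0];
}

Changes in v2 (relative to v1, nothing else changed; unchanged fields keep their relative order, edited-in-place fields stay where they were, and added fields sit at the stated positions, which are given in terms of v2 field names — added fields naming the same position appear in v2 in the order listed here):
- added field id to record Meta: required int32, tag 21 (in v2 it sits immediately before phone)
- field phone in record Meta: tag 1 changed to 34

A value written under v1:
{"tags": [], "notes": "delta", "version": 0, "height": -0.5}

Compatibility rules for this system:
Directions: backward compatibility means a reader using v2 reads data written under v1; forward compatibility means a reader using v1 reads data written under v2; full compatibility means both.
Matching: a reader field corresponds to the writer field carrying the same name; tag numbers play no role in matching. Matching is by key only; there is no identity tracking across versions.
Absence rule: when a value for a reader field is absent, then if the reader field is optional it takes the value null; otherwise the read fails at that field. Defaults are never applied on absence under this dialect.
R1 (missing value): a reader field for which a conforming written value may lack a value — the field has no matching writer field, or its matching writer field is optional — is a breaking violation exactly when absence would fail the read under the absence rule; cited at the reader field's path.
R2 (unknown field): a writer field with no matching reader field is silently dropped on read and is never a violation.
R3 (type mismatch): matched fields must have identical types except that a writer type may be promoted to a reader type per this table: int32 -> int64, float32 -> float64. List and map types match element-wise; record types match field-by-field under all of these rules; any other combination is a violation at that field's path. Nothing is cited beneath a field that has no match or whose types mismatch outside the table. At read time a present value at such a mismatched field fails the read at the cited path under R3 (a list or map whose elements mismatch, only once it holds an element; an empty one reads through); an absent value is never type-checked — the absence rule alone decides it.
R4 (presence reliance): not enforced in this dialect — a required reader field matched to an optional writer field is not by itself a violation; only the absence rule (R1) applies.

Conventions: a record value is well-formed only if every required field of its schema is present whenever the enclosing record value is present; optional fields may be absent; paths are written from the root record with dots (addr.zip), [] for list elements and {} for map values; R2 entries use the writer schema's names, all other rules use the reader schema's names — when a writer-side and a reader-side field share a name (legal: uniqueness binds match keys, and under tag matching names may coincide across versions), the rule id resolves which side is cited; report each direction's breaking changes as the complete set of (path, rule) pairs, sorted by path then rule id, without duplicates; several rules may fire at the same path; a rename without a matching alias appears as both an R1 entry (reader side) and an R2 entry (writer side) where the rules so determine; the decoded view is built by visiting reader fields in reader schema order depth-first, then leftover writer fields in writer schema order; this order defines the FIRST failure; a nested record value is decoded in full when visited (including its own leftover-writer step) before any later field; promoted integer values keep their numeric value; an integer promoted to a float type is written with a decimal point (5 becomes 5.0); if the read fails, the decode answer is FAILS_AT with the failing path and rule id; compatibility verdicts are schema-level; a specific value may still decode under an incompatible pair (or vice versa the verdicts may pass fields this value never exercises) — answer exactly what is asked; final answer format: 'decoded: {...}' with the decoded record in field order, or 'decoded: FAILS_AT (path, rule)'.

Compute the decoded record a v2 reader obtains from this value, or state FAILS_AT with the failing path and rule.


decoded: {"tags": [], "geo": null, "notes": "delta", "version": 0, "height": -0.5}

arrows below run writer -> reader for Device
decode (reader v2):
  tags := []
  geo := null (not supplied -> null)
  notes := "delta"
  version := 0
  height := -0.5
  => decoded: {"tags": [], "geo": null, "notes": "delta", "version": 0, "height": -0.5}
diffs on Device not affecting the asked answer:
  added field id to record Meta: required int32, tag 21 (in v2 it sits immediately before phone) -> a verdict-level change on Device — the shown value reads the same
  field phone in record Meta: tag 1 changed to 34 -> triggers nothing under the printed rules; the Device answer is the same either way


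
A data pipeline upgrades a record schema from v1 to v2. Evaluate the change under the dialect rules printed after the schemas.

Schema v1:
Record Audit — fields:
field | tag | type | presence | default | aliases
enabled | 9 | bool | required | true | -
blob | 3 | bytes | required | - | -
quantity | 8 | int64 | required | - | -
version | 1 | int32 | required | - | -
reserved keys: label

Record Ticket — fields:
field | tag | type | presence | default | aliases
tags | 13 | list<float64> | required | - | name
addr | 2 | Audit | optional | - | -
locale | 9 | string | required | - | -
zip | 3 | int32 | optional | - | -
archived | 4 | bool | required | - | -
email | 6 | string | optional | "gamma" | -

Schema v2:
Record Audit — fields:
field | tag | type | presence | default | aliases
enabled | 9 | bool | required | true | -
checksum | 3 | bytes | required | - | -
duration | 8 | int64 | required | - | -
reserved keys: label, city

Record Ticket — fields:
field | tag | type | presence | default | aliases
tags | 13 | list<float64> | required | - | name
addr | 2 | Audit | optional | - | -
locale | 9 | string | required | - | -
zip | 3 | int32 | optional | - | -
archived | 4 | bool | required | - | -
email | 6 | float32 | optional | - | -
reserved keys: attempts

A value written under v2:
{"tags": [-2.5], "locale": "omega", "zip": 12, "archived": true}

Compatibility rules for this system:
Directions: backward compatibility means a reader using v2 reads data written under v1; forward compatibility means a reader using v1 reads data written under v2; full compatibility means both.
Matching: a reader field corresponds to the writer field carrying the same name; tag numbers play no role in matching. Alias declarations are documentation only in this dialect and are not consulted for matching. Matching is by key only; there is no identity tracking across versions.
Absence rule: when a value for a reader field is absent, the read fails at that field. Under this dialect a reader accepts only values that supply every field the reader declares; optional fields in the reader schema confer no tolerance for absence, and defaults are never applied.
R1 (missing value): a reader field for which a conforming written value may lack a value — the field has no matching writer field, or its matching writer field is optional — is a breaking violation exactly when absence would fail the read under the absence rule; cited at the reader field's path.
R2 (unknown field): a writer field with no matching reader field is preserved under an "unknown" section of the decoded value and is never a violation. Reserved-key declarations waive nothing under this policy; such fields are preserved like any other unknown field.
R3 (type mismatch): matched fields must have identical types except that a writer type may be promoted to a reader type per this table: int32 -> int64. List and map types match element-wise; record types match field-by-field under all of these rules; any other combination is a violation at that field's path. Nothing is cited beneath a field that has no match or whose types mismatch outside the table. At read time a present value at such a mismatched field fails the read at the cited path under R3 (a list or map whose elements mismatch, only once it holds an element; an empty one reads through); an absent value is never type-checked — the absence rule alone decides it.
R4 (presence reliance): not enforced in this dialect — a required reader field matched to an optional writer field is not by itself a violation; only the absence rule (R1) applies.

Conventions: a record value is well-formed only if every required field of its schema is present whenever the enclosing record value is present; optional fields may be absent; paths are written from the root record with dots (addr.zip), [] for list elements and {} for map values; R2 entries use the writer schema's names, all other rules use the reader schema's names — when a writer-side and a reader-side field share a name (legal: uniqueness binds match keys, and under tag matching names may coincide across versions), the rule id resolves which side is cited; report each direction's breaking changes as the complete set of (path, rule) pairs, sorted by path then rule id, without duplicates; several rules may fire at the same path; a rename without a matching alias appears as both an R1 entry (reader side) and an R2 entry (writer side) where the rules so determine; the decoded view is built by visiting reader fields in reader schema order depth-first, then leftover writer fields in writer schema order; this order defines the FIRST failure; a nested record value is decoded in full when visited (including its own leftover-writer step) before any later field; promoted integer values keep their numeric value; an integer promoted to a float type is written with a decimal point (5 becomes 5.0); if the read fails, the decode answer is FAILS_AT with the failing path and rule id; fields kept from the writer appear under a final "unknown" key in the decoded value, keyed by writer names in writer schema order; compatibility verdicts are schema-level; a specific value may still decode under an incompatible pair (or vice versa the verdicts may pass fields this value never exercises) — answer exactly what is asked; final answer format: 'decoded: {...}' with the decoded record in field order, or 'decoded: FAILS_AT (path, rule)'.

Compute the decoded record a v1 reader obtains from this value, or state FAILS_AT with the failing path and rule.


each type pair in Ticket: writer, then reader
migrating the Ticket value to v1:
  tags := [-2.5]
  read fails at addr under R1 (no fill)
  => FAILS_AT (addr, R1)
ruling out the remaining Ticket differences:
  renamed field quantity to duration in record Audit -> changes Ticket's schema-level verdicts only — the decode of this value is the same
  field email in record Ticket: type string changed to float32 (its default is dropped) -> changes Ticket's schema-level verdicts only — the decode of this value is the same
  removed field version from record Audit -> changes Ticket's schema-level verdicts only — the decode of this value is the same
  renamed field blob to checksum in record Audit -> changes Ticket's schema-level verdicts only — the decode of this value is the same

decoded: FAILS_AT (addr, R1)


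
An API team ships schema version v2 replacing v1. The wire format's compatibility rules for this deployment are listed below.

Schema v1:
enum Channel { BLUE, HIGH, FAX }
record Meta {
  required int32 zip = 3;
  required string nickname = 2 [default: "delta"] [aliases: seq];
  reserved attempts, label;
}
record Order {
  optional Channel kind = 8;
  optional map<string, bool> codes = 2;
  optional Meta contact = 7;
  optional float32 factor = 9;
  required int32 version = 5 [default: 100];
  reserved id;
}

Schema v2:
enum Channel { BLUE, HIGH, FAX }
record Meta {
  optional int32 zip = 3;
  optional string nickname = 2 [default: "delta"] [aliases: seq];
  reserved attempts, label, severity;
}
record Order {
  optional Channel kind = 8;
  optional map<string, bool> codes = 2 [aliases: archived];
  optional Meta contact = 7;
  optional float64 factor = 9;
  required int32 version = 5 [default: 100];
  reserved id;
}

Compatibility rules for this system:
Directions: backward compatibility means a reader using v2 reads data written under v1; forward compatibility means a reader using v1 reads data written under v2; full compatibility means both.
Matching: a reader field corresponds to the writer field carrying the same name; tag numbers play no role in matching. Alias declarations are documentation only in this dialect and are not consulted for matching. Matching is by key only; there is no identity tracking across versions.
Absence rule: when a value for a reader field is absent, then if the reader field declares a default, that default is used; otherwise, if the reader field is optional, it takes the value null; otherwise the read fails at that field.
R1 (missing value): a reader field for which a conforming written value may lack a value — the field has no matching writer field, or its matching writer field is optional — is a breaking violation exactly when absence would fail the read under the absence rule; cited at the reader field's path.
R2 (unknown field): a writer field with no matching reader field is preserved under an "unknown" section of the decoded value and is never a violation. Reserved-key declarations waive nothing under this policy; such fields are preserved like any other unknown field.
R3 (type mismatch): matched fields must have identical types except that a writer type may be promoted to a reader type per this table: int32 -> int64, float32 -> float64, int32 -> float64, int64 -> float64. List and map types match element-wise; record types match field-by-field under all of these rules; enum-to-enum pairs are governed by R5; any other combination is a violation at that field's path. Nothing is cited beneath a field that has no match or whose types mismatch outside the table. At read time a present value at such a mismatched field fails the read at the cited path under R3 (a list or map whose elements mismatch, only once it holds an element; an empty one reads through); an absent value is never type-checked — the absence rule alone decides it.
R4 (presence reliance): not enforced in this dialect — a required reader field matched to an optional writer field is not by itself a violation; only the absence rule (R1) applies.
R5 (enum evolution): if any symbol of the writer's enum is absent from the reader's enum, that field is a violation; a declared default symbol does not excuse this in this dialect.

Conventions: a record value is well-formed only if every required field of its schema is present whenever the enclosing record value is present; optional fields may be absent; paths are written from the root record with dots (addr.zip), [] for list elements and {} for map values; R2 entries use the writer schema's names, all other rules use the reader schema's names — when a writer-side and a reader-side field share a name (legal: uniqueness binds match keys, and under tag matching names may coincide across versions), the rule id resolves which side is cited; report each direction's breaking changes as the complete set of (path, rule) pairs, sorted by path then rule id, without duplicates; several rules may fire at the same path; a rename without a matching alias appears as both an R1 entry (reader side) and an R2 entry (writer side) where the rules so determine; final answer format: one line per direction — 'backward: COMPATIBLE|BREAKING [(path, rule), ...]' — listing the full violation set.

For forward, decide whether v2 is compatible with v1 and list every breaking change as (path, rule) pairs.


forward: BREAKING [(contact.zip, R1), (factor, R3)]

in Order below, arrows point writer -> reader
forward on Order — v1 reading data written by v2:
  kind: paired with writer kind (Channel -> Channel; writer optional)
  codes: paired with writer codes (map<string, bool> -> map<string, bool>; writer optional)
  contact: paired with writer contact (Meta -> Meta; writer optional)
  factor: paired with writer factor (float64 -> float32; writer optional)
  version: paired with writer version (int32 -> int32; writer required)
  contact.zip: paired with writer contact.zip (int32 -> int32; writer optional)
  contact.nickname: paired with writer contact.nickname (string -> string; writer optional)
  rule R1 violated at contact.zip
  rule R3 violated at factor
  => 2 violation(s): forward is BREAKING for Order
remaining Order differences; none change what is asked:
  field nickname in record Meta: required changed to optional -> fires no rule on Order, leaving the asked answer as it is


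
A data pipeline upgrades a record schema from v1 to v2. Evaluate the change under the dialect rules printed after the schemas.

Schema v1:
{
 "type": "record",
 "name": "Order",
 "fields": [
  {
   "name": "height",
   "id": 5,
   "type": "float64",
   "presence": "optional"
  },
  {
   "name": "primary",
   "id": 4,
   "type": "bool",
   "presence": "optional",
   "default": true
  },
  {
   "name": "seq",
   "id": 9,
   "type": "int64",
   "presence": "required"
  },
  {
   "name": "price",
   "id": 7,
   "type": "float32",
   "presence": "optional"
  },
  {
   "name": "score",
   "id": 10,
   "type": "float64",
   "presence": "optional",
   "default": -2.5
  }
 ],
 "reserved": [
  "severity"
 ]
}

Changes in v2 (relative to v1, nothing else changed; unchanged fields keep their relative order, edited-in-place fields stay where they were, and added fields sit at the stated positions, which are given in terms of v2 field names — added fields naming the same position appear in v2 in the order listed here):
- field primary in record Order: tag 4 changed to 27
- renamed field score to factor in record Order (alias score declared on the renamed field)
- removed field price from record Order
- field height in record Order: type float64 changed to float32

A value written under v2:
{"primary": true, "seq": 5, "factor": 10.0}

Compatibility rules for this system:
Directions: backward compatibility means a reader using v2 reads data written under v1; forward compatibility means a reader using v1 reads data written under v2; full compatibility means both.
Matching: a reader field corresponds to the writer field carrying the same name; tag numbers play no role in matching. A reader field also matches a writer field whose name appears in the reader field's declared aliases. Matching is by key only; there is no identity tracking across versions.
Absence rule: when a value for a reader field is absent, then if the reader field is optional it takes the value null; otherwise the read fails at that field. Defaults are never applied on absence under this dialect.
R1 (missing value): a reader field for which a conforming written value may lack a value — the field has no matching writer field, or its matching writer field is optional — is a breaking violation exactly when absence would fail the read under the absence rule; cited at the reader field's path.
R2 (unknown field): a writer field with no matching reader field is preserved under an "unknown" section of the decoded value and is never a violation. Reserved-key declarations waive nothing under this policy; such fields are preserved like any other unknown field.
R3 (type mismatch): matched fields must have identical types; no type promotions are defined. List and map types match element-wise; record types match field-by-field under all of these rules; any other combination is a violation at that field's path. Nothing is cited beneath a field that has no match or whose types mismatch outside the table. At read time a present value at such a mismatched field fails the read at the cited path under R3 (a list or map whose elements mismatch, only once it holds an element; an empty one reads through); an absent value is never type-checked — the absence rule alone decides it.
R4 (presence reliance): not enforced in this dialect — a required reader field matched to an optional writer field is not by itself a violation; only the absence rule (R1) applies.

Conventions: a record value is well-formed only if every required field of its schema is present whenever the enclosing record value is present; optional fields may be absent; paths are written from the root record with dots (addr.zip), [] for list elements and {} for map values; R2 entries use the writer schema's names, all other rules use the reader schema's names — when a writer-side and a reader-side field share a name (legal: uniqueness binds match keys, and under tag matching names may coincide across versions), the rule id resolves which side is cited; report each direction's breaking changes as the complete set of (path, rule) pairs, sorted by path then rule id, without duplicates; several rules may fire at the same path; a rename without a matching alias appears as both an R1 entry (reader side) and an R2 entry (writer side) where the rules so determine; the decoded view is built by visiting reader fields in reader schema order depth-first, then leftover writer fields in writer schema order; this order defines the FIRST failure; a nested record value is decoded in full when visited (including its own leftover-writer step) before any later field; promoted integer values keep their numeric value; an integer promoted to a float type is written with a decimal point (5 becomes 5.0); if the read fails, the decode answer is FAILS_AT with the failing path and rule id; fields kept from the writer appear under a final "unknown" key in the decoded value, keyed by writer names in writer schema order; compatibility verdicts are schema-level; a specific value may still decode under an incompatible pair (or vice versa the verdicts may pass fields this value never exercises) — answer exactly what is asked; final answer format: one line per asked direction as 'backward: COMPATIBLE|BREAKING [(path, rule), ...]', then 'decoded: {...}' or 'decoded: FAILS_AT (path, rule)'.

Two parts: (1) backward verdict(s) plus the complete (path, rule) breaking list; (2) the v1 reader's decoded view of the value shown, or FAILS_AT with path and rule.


in Order below, arrows point writer -> reader
backward for Order (reader v2, writer v1):
  height: float64 -> float32, writer optional; from height
  primary: bool -> bool, writer optional; from primary
  seq: int64 -> int64, writer required; from seq
  factor: float64 -> float64, writer optional; from score
  price (writer side), unknown to reader
  R3 fires at height
  => backward: BREAKING (1)
migrating the Order value to v1:
  height := null (not supplied -> null)
  primary := true
  seq := 5
  price := null (not supplied -> null)
  score := null (not supplied -> null)
  writer factor: kept under "unknown"
  => decoded: {"height": null, "primary": true, "seq": 5, "price": null, "score": null, "unknown": {"factor": 10.0}}
checking off the Order differences that do not matter here:
  field primary in record Order: tag 4 changed to 27 -> inert for the asked Order verdict: nothing fires
  removed field price from record Order -> inert for the asked Order verdict: nothing fires

backward: BREAKING [(height, R3)]; decoded: {"height": null, "primary": true, "seq": 5, "price": null, "score": null, "unknown": {"factor": 10.0}}


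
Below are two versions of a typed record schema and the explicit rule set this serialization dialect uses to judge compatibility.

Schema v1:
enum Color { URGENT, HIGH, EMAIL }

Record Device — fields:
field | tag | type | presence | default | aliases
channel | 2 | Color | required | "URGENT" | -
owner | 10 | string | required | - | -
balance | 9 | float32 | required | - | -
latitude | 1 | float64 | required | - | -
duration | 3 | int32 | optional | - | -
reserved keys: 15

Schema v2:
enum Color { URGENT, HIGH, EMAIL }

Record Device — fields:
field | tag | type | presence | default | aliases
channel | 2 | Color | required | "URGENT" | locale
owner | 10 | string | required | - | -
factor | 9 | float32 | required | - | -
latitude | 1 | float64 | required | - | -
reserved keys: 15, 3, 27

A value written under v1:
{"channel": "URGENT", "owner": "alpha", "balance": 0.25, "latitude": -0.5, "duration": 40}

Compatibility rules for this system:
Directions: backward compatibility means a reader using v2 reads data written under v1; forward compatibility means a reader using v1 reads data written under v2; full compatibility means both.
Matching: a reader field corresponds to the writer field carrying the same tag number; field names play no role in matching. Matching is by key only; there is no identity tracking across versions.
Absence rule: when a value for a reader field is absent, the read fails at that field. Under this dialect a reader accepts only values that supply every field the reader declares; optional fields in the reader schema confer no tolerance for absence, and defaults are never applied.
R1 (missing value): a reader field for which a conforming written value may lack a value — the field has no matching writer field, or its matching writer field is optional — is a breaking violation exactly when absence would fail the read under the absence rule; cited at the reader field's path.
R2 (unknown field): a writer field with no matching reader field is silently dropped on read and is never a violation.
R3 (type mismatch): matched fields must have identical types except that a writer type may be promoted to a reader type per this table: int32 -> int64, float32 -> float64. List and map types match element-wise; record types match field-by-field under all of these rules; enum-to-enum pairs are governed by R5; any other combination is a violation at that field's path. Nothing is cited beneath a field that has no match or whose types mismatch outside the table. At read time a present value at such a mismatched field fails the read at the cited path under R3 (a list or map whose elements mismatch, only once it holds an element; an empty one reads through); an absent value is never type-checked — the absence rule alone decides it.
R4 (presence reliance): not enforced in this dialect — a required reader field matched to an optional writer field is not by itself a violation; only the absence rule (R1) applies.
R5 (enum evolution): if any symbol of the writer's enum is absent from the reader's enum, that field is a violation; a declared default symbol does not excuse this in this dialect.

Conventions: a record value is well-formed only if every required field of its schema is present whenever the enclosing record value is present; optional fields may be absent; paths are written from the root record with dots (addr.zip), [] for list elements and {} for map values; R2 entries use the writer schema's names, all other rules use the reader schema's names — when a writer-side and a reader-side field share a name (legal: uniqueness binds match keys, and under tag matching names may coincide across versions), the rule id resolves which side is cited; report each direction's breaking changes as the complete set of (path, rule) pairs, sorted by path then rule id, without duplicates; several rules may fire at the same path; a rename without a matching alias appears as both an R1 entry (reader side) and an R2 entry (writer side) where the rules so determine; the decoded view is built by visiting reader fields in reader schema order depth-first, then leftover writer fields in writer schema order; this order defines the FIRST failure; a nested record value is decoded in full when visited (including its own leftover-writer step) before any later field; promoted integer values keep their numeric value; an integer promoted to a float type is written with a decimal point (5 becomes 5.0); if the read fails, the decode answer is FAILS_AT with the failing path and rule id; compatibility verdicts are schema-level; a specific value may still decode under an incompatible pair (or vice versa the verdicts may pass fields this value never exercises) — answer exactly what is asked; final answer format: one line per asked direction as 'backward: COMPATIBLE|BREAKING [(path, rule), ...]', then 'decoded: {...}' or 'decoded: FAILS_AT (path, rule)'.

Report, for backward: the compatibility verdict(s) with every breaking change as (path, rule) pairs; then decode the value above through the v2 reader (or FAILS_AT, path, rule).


backward: COMPATIBLE []; decoded: {"channel": "URGENT", "owner": "alpha", "factor": 0.25, "latitude": -0.5}

arrows below run writer -> reader for Device
backward on Device — v2 reading data written by v1:
  writer required, Color -> Color: reader channel maps from writer channel
  writer required, string -> string: reader owner maps from writer owner
  writer required, float32 -> float32: reader factor maps from writer balance
  writer required, float64 -> float64: reader latitude maps from writer latitude
  duration (writer side), unknown to reader
  => backward: COMPATIBLE
migrating the Device value to v2:
  channel := "URGENT"
  owner := "alpha"
  factor := 0.25 (from writer balance)
  latitude := -0.5
  writer duration: unmatched, discarded
  => decoded: {"channel": "URGENT", "owner": "alpha", "factor": 0.25, "latitude": -0.5}
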